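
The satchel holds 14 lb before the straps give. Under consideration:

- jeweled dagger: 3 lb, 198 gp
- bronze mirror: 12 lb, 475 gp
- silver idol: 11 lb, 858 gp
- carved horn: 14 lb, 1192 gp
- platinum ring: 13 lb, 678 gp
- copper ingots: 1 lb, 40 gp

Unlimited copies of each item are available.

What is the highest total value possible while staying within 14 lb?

1192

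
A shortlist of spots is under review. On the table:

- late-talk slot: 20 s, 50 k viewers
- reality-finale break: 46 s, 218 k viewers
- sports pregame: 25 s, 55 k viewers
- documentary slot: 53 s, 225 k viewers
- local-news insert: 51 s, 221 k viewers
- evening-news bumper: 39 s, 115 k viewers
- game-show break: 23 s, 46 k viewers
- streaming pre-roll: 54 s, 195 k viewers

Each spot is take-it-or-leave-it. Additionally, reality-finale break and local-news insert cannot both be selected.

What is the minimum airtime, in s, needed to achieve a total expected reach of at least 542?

138

Look for the lowest-airtime combination reaching 542.
Taking reality-finale break + documentary slot + evening-news bumper gives 558 (≥ 542) for 138 s.
Below 138 s the best achievable stays under 542.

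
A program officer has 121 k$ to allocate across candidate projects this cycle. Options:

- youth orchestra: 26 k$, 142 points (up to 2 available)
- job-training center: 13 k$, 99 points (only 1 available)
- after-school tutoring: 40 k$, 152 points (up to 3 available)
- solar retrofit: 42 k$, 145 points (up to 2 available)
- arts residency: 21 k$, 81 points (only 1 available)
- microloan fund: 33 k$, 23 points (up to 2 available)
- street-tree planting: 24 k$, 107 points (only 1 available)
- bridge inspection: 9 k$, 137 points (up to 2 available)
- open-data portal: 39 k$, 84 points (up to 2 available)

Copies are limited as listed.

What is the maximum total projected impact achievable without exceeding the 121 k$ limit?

Taking the top-ratio projects first gives 2×youth orchestra + job-training center + street-tree planting + 2×bridge inspection for 764 (107 k$).
Replace youth orchestra with after-school tutoring: the trade gains 10 net, giving 774 at 121 k$.
That's the maximum — no swap from here does better than 774.

774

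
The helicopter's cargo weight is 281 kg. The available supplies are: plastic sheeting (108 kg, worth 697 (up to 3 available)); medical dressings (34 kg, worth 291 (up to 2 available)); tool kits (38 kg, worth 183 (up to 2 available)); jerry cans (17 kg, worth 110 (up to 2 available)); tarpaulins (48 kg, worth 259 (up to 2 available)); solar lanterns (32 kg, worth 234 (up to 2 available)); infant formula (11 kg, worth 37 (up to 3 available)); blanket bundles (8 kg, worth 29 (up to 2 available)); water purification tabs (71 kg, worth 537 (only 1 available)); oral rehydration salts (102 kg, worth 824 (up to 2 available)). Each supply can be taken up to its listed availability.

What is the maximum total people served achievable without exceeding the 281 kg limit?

2259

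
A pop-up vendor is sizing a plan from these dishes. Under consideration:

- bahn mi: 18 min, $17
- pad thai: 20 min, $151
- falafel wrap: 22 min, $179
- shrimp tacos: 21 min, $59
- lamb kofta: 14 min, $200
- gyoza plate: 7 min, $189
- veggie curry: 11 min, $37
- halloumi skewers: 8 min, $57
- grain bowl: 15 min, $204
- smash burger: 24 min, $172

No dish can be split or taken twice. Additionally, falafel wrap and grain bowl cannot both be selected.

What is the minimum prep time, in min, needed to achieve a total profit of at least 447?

30

Need the lightest bundle worth ≥ 447.
gyoza plate + halloumi skewers + grain bowl reaches 450 using 30 min.
No combination under 30 min hits 447.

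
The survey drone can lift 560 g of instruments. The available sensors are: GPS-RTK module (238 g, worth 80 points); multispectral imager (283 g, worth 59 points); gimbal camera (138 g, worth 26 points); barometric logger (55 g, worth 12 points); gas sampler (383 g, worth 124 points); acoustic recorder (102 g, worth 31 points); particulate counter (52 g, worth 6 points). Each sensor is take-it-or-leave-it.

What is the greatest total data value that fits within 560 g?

Filling by ratio: GPS-RTK module + gimbal camera + barometric logger + acoustic recorder for 149, with 27 g left unused.
The 376 g tied up in GPS-RTK module and gimbal camera is better spent on gas sampler — total rises to 167 (540 g).
Next best is gas sampler + acoustic recorder + particulate counter at 161 (537 g) — short by 6.

167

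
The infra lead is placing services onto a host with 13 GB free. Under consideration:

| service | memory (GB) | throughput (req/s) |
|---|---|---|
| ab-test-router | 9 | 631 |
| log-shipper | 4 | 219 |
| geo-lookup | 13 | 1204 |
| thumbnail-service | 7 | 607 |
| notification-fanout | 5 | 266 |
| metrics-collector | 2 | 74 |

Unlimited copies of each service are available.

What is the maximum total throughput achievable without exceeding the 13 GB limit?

Best packing: geo-lookup — 13 GB, 1204 total.

1204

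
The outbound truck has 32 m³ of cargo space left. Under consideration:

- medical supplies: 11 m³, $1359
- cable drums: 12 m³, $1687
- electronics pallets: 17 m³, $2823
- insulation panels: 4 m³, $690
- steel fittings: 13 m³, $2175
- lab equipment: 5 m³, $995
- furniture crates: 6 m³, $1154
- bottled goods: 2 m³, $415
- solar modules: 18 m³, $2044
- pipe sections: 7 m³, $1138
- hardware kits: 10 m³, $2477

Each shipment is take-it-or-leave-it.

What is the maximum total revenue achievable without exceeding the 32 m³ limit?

6454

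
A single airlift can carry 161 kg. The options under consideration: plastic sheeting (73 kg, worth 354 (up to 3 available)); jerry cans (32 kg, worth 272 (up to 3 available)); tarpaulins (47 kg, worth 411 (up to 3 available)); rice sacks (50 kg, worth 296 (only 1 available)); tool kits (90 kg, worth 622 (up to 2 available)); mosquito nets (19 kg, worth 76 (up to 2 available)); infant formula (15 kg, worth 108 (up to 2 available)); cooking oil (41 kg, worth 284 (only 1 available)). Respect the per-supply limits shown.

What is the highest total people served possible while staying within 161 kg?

1366

The ratio heuristic lands on 3×tarpaulins + infant formula (1341) but leaves 5 kg idle.
Dropping tarpaulins and infant formula frees 62 kg; slotting in 2×jerry cans (64 kg) lifts the total to 1366 at 158 kg.
The spare 3 kg is too small for any remaining supply, and no exchange beats 1366.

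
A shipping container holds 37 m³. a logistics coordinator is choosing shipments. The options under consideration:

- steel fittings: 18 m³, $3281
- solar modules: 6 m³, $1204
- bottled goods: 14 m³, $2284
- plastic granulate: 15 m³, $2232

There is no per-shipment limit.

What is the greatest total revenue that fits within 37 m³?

Density check — solar modules 200.67, steel fittings 182.28, bottled goods 163.14 are the best per m³.
Best packing: 6×solar modules — 36 m³, 7224 total.
Nothing else within 37 m³ beats 7224.

7224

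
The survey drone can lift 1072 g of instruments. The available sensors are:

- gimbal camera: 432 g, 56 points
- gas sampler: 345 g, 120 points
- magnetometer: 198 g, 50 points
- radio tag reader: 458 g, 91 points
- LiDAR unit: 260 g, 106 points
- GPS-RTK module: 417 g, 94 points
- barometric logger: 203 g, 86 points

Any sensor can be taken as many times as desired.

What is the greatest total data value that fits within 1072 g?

450

A density-first pass picks 5×barometric logger — 430 at 1015 g.
Replace barometric logger with LiDAR unit: the trade gains 20 net, giving 450 at 1072 g.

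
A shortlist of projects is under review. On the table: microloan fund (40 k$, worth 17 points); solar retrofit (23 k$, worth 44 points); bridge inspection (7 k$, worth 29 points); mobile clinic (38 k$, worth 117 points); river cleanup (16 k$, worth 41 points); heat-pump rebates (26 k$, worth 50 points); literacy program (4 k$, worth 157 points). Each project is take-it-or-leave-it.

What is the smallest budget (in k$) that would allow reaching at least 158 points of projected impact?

Need the lightest bundle worth ≥ 158.
bridge inspection + literacy program reaches 186 using 11 k$.
No combination under 11 k$ hits 158.

11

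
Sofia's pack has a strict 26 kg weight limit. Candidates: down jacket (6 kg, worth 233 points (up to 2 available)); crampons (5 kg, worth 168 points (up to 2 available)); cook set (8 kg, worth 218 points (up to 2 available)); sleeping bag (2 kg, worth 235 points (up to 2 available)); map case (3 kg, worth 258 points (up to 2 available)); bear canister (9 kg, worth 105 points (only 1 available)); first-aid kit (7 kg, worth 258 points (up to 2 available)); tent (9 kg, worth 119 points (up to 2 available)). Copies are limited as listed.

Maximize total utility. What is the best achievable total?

1555

A density-first pass picks 2×down jacket + 2×sleeping bag + 2×map case — 1452 at 22 kg.
Replace down jacket with 2×crampons: the trade gains 103 net, giving 1555 at 26 kg.
That's the maximum — no swap from here does better than 1555.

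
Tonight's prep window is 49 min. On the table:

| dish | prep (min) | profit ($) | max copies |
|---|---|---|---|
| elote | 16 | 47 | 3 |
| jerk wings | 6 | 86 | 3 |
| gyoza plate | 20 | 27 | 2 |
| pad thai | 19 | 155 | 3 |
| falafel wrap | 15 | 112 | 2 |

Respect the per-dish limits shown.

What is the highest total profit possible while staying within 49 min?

Greedy by ratio would take 3×jerk wings + pad thai: 37 min used, total 413.
The 19 min tied up in pad thai is better spent on 2×falafel wrap — total rises to 482 (48 min).
Nothing else within 49 min beats 482.

482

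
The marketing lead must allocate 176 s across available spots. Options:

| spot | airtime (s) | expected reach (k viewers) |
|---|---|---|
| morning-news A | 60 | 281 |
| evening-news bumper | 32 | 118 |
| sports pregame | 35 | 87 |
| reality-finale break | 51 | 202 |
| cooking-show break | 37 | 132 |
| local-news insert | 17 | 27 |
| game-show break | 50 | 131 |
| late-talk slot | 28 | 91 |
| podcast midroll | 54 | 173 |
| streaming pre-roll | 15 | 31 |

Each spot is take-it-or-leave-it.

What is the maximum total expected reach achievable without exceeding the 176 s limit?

Ranking by ratio (expected reach/s): morning-news A 4.68, reality-finale break 3.96, evening-news bumper 3.69.
Greedy by ratio would take morning-news A + evening-news bumper + reality-finale break + late-talk slot: 171 s used, total 692.
Dropping evening-news bumper frees 32 s; slotting in cooking-show break (37 s) lifts the total to 706 at 176 s.
Runner-up morning-news A + evening-news bumper + reality-finale break + late-talk slot tops out at 692.

706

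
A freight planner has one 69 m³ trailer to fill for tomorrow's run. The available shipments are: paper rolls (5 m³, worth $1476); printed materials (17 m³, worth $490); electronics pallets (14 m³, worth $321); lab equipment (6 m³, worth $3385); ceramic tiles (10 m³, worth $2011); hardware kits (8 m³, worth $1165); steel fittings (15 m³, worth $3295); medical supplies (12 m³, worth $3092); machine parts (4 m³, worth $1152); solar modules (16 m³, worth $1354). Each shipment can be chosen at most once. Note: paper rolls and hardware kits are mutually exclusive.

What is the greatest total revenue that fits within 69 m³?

Paper rolls + lab equipment + ceramic tiles + steel fittings + medical supplies + machine parts + solar modules uses 68 of the 69 m³ and totals 15765.

15765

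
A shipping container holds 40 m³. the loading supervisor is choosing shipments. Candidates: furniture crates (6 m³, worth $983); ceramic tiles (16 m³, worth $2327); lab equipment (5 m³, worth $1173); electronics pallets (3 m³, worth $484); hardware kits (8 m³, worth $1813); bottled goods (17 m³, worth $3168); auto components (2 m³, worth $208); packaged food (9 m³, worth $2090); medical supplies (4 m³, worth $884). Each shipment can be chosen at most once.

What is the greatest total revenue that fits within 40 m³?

Ranking by ratio (revenue/m³): lab equipment 234.60, packaged food 232.22, hardware kits 226.62, medical supplies 221.00.
Filling by ratio: furniture crates + lab equipment + electronics pallets + hardware kits + auto components + packaged food + medical supplies for 7635, with 3 m³ left unused.
A better packing is lab equipment + hardware kits + bottled goods + packaged food: 39 m³, total 8244.
The closest alternative, hardware kits + bottled goods + auto components + packaged food + medical supplies, reaches only 8163.

8244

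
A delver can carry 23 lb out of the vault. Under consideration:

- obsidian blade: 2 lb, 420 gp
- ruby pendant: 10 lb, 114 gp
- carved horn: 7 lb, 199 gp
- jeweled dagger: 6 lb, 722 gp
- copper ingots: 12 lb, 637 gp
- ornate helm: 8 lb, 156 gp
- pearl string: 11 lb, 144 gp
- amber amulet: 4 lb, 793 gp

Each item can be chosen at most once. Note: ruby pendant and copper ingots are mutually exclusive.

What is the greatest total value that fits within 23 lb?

By value per lb: obsidian blade 210.00, amber amulet 198.25, jeweled dagger 120.33, copper ingots 53.08 lead.
Greedy by ratio would take obsidian blade + carved horn + jeweled dagger + amber amulet: 19 lb used, total 2134.
Replace obsidian blade and carved horn with copper ingots: the trade gains 18 net, giving 2152 at 22 lb.
The closest alternative, obsidian blade + carved horn + jeweled dagger + amber amulet, reaches only 2134.

2152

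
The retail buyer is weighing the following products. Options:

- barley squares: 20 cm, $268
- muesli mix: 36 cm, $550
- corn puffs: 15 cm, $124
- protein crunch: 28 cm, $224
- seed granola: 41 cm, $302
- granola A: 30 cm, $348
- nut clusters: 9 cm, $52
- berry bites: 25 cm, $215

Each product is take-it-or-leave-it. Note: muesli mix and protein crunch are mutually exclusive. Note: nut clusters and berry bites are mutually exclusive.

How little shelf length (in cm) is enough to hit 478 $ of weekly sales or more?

Need the lightest bundle worth ≥ 478.
muesli mix reaches 550 using 36 cm.
Any bundle with less than 36 cm falls short of 478.

36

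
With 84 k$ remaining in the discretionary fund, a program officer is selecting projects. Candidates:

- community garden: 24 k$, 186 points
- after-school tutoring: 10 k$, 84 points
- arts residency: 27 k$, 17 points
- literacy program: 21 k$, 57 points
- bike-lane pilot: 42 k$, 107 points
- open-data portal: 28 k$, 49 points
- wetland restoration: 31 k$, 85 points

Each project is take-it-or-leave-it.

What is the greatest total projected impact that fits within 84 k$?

Greedy by ratio would take community garden + after-school tutoring + wetland restoration: 65 k$ used, total 355.
Dropping wetland restoration frees 31 k$; slotting in bike-lane pilot (42 k$) lifts the total to 377 at 76 k$.
Runner-up community garden + after-school tutoring + literacy program + open-data portal tops out at 376.

377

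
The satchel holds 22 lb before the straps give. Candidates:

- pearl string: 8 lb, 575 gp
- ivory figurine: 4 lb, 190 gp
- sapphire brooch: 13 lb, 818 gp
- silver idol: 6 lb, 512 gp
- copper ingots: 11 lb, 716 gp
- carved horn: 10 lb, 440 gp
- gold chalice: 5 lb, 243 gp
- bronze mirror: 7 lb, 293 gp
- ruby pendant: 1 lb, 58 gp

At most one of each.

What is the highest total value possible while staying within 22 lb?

Taking the top-ratio items first gives pearl string + silver idol + gold chalice + ruby pendant for 1388 (20 lb).
Replace pearl string and gold chalice with ivory figurine + copper ingots: the trade gains 88 net, giving 1476 at 22 lb.
Runner-up silver idol + copper ingots + gold chalice tops out at 1471.

1476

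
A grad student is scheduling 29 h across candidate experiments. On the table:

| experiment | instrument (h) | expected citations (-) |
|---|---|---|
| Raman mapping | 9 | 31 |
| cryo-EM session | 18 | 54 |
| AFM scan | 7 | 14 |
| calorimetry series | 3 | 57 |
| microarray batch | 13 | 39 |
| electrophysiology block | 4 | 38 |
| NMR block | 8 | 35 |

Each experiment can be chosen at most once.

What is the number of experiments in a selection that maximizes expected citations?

The maximum expected citations within 29 h is 169.
For example calorimetry series + microarray batch + electrophysiology block + NMR block achieves it, using 28 h.
All optima have 4 experiments.

4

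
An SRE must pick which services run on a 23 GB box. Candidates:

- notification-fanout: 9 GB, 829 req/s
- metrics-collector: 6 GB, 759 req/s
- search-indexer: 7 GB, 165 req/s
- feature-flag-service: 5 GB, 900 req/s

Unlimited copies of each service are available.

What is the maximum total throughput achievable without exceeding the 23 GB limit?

3600

4×feature-flag-service uses 20 of the 23 GB and totals 3600.
Every other selection either busts 23 GB or fails to beat 3600.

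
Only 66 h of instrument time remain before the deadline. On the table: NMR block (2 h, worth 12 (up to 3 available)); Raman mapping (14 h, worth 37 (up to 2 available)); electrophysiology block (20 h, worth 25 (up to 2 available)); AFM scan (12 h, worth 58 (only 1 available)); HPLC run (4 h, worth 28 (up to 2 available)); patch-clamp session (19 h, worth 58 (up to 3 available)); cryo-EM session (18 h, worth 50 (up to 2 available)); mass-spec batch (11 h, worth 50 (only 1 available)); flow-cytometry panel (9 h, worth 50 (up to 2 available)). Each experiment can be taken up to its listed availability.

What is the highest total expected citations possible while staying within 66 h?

Greedy by ratio would take 3×NMR block + AFM scan + 2×HPLC run + mass-spec batch + 2×flow-cytometry panel: 55 h used, total 300.
The 4 h tied up in 2×NMR block is better spent on Raman mapping — total rises to 313 (65 h).
Nothing else within 66 h beats 313.

313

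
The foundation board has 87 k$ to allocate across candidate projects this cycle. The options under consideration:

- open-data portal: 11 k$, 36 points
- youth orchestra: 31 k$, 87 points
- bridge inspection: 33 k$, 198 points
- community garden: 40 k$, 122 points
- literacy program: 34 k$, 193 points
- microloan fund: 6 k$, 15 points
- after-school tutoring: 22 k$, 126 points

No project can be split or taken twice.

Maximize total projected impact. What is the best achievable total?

442

Filling by ratio: open-data portal + bridge inspection + microloan fund + after-school tutoring for 375, with 15 k$ left unused.
Dropping after-school tutoring frees 22 k$; slotting in literacy program (34 k$) lifts the total to 442 at 84 k$.
The closest alternative, open-data portal + bridge inspection + literacy program, reaches only 427.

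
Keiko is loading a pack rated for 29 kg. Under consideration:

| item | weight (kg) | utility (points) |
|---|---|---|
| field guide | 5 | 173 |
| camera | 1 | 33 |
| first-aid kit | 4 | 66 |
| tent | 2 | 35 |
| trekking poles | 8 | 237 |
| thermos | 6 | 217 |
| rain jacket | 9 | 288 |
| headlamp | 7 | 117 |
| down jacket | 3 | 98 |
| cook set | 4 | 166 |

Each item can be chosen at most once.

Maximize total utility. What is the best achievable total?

977

Ranking by ratio (utility/kg): cook set 41.50, thermos 36.17, field guide 34.60, camera 33.00.
Greedy by ratio would take field guide + camera + thermos + rain jacket + down jacket + cook set: 28 kg used, total 975.
Replace camera with tent: the trade gains 2 net, giving 977 at 29 kg.
The closest alternative, field guide + camera + thermos + rain jacket + down jacket + cook set, reaches only 975.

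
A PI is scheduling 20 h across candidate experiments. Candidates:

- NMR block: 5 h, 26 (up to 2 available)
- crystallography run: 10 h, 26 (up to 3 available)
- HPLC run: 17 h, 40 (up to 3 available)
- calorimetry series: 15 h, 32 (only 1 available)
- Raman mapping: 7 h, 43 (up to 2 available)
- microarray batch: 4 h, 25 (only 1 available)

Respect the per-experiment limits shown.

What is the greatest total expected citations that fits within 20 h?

The ratio heuristic lands on 2×Raman mapping + microarray batch (111) but leaves 2 h idle.
Dropping microarray batch frees 4 h; slotting in NMR block (5 h) lifts the total to 112 at 19 h.
Every other selection either busts 20 h or exceeds an availability limit or fails to beat 112.

112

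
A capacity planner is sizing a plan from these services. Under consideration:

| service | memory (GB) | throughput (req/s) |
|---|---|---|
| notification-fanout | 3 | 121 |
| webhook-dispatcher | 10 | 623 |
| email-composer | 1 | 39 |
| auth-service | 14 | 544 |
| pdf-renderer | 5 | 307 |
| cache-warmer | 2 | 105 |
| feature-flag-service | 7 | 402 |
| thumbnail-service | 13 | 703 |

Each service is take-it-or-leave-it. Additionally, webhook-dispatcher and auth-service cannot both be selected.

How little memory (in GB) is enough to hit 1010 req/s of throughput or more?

17

Minimise GB subject to total throughput ≥ 1010.
webhook-dispatcher + pdf-renderer + cache-warmer: 1035 throughput at 17 GB.
No combination under 17 GB hits 1010.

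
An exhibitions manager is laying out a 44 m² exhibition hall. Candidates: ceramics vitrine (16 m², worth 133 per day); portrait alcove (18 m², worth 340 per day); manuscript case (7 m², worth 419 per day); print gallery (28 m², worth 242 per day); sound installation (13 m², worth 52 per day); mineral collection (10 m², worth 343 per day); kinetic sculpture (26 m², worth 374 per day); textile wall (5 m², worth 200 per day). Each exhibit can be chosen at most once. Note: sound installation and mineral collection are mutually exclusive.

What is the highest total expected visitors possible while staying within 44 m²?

Taking portrait alcove + manuscript case + mineral collection + textile wall: 40 m² used, 1302 in expected visitors.

1302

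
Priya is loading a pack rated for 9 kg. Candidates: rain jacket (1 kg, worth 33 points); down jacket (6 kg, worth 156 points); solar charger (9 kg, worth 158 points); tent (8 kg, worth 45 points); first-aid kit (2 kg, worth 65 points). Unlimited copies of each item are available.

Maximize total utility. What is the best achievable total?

Best packing: 9×rain jacket — 9 kg, 297 total.
That's the maximum — no swap from here does better than 297.

297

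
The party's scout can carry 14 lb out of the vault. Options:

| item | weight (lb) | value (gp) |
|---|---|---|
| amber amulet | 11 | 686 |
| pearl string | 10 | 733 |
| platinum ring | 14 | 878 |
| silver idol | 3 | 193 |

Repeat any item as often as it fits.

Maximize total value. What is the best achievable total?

926

Ranking by ratio (value/lb): pearl string 73.30, silver idol 64.33, platinum ring 62.71, amber amulet 62.36.
Pearl string + silver idol uses 13 of the 14 lb and totals 926.
That's the maximum — no swap from here does better than 926.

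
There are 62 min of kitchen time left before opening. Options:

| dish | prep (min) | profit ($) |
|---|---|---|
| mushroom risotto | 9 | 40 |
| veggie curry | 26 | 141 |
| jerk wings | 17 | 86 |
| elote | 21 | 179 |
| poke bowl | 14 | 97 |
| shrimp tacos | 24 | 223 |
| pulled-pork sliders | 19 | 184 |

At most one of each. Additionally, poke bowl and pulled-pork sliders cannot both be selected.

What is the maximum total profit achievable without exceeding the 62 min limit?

Taking elote + poke bowl + shrimp tacos: 59 min used, 499 in profit.
The closest alternative, jerk wings + shrimp tacos + pulled-pork sliders, reaches only 493.

499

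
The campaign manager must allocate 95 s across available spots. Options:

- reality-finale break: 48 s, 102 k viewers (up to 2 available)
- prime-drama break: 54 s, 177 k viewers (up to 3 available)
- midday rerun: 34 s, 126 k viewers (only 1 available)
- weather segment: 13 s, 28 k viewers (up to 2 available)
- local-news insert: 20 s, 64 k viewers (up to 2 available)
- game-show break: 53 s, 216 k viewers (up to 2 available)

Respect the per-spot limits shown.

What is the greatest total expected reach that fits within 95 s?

Taking the top-ratio spots first gives midday rerun + game-show break for 342 (87 s).
Replace midday rerun with 2×local-news insert: the trade gains 2 net, giving 344 at 93 s.
No other feasible combination exceeds 344.

344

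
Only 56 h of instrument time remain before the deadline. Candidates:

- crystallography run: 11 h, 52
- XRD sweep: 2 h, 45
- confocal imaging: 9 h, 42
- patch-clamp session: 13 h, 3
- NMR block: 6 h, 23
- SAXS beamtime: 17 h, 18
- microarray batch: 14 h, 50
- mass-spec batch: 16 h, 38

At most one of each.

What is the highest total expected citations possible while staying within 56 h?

227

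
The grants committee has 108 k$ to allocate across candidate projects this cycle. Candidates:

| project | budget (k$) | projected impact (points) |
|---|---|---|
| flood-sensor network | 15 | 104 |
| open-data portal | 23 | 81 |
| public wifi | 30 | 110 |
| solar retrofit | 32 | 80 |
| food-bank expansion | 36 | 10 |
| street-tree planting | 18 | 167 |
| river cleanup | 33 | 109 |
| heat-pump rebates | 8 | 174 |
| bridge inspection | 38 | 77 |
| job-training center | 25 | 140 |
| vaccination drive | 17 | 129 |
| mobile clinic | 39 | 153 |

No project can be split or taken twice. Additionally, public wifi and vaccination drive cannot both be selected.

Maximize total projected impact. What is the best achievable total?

795

Ranking by ratio (projected impact/k$): heat-pump rebates 21.75, street-tree planting 9.28, vaccination drive 7.59, flood-sensor network 6.93.
Flood-sensor network + open-data portal + street-tree planting + heat-pump rebates + job-training center + vaccination drive uses 106 of the 108 k$ and totals 795.
An exhaustive check of the 4096 subsets confirms 795.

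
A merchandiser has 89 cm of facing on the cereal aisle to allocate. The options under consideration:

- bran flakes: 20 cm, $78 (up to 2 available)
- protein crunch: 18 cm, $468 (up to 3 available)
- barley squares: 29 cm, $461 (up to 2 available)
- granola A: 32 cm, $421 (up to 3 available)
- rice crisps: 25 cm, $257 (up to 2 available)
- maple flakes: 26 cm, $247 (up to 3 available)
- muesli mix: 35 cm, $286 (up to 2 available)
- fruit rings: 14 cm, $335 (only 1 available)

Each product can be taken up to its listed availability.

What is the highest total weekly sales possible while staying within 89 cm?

1865

Filling by ratio: bran flakes + 3×protein crunch + fruit rings for 1817, with 1 cm left unused.
Replace bran flakes and fruit rings with barley squares: the trade gains 48 net, giving 1865 at 83 cm.
Nothing else within 89 cm beats 1865.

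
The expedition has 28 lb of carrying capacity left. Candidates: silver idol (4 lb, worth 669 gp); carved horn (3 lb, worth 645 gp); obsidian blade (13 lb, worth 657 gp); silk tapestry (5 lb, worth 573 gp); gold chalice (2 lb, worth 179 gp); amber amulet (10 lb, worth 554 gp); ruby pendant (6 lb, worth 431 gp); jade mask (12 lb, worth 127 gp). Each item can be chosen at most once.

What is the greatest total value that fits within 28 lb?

2872

A density-first pass picks silver idol + carved horn + silk tapestry + gold chalice + ruby pendant — 2497 at 20 lb.
Replace gold chalice with amber amulet: the trade gains 375 net, giving 2872 at 28 lb.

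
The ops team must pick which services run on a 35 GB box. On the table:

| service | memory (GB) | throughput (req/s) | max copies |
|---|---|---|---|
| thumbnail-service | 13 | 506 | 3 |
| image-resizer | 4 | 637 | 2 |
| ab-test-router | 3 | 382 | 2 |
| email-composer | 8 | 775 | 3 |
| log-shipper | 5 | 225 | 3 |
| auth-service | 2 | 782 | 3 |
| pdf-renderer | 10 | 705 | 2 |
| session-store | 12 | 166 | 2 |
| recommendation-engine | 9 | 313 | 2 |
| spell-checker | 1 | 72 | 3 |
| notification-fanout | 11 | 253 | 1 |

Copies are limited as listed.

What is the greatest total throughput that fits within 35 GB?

5696

A density-first pass picks 2×image-resizer + 2×ab-test-router + email-composer + 3×auth-service + 3×spell-checker — 5375 at 31 GB.
The 4 GB tied up in ab-test-router and spell-checker is better spent on email-composer — total rises to 5696 (35 GB).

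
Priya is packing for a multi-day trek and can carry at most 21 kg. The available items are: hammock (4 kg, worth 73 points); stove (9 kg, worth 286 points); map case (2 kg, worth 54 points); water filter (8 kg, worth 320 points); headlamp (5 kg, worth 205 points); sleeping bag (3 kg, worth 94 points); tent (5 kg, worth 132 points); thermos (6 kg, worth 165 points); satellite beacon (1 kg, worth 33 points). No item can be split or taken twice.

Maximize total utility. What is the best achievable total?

751

The ratio heuristic lands on map case + water filter + headlamp + sleeping bag + satellite beacon (706) but leaves 2 kg idle.
Replace map case and satellite beacon with tent: the trade gains 45 net, giving 751 at 21 kg.
Next best is map case + water filter + headlamp + thermos at 744 (21 kg) — short by 7.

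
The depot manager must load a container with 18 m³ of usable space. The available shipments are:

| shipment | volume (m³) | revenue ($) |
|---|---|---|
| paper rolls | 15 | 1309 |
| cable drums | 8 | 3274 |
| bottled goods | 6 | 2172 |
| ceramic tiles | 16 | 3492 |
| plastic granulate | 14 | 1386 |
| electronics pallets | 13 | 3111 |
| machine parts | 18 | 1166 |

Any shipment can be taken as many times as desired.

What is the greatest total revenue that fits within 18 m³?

6548

Density check — cable drums 409.25, bottled goods 362.00, electronics pallets 239.31 are the best per m³.
2×cable drums uses 16 of the 18 m³ and totals 6548.
Every other selection either busts 18 m³ or fails to beat 6548.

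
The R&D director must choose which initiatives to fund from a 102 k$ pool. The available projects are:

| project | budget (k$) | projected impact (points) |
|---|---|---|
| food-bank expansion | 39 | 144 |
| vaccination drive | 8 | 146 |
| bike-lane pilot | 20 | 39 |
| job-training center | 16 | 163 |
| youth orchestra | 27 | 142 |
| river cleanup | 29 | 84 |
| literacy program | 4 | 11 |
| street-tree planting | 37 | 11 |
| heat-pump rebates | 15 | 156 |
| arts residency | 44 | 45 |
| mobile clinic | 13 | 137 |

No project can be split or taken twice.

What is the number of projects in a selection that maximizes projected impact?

6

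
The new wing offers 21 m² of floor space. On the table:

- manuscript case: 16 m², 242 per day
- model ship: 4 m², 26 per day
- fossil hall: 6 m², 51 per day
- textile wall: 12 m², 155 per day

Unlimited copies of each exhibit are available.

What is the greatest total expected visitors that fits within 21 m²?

268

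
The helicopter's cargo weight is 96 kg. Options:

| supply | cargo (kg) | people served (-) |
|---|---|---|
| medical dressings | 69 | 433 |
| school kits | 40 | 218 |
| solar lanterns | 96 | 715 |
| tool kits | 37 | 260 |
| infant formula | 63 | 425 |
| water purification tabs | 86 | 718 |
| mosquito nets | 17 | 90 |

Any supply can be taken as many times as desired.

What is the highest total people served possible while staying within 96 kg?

Water purification tabs uses 86 of the 96 kg and totals 718.

718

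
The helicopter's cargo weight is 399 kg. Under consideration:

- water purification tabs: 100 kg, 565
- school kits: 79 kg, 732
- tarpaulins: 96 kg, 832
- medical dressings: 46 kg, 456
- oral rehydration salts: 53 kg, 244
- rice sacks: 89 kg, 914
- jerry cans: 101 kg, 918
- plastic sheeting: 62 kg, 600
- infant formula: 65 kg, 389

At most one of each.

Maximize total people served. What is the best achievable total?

The ratio heuristic lands on school kits + medical dressings + rice sacks + jerry cans + plastic sheeting (3620) but leaves 22 kg idle.
Dropping school kits frees 79 kg; slotting in tarpaulins (96 kg) lifts the total to 3720 at 394 kg.
Next best is school kits + medical dressings + rice sacks + jerry cans + plastic sheeting at 3620 (377 kg) — short by 100.

3720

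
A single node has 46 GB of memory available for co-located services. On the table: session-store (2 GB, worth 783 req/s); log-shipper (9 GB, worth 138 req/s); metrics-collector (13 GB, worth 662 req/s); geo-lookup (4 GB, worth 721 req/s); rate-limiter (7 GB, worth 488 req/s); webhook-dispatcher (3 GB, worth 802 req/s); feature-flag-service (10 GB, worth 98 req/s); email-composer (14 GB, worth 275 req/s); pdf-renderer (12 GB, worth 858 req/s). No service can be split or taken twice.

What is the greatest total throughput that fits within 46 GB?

4314

Best packing: session-store + metrics-collector + geo-lookup + rate-limiter + webhook-dispatcher + pdf-renderer — 41 GB, 4314 total.
The closest alternative, session-store + log-shipper + metrics-collector + geo-lookup + webhook-dispatcher + pdf-renderer, reaches only 3964.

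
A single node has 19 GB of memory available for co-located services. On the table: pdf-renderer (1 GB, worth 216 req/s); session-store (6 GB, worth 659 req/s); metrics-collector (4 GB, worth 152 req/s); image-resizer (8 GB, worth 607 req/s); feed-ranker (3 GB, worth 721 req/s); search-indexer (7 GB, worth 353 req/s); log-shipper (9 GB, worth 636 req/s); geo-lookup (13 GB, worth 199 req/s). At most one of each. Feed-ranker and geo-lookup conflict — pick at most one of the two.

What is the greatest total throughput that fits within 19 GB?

Ranking by ratio (throughput/GB): feed-ranker 240.33, pdf-renderer 216.00, session-store 109.83, image-resizer 75.88.
The ratio heuristic lands on pdf-renderer + session-store + image-resizer + feed-ranker (2203) but leaves 1 GB idle.
Dropping image-resizer frees 8 GB; slotting in log-shipper (9 GB) lifts the total to 2232 at 19 GB.
That's the maximum — no feasible swap from here does better than 2232.

2232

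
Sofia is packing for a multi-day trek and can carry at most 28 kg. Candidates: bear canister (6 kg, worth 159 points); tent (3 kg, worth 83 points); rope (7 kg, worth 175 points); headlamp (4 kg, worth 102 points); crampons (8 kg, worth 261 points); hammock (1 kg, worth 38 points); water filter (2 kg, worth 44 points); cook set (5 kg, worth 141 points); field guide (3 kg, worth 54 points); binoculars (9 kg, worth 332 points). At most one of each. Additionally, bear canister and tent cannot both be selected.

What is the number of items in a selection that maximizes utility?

Optimal total is 899.
For example tent + crampons + hammock + water filter + cook set + binoculars achieves it, using 28 kg.
All optima have 6 items.

6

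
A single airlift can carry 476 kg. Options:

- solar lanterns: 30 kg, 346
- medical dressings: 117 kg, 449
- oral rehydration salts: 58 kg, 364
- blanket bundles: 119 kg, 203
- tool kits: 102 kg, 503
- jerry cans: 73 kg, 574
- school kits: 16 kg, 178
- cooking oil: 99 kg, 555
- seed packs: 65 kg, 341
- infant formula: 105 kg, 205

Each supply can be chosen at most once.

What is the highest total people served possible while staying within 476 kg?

2861

Solar lanterns + oral rehydration salts + tool kits + jerry cans + school kits + cooking oil + seed packs uses 443 of the 476 kg and totals 2861.
No other feasible combination exceeds 2861.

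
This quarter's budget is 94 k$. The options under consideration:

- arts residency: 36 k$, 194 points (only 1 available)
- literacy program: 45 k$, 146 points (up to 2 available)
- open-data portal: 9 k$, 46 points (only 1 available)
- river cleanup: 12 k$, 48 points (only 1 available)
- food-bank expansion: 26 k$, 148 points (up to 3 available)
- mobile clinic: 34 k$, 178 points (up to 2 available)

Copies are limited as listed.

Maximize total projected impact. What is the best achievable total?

504

By projected impact per k$: food-bank expansion 5.69, arts residency 5.39, mobile clinic 5.24 lead.
The ratio heuristic lands on open-data portal + 3×food-bank expansion (490) but leaves 7 k$ idle.
Replace open-data portal and 2×food-bank expansion with 2×mobile clinic: the trade gains 14 net, giving 504 at 94 k$.
Nothing else within 94 k$ beats 504.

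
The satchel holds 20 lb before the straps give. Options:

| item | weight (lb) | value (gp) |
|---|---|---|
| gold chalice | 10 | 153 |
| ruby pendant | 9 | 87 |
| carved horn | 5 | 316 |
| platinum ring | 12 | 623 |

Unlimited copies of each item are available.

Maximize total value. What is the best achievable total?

Ranking by ratio (value/lb): carved horn 63.20, platinum ring 51.92, gold chalice 15.30.
The ratio ordering already packs tightly: 4×carved horn, 20 lb, 1264.
That's the maximum — no swap from here does better than 1264.

1264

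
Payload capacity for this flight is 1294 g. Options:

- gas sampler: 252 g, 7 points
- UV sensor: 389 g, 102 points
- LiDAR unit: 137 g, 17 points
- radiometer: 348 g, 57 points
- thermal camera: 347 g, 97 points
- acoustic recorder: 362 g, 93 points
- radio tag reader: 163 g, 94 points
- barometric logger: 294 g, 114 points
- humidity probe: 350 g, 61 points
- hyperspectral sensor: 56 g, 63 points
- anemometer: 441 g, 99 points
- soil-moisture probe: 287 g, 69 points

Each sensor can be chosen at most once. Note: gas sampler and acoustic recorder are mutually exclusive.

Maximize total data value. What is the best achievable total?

By data value per g: hyperspectral sensor 1.12, radio tag reader 0.58, barometric logger 0.39, thermal camera 0.28 lead.
UV sensor + thermal camera + radio tag reader + barometric logger + hyperspectral sensor uses 1249 of the 1294 g and totals 470.
Every other selection either busts 1294 g or breaks a pairing rule or fails to beat 470.

470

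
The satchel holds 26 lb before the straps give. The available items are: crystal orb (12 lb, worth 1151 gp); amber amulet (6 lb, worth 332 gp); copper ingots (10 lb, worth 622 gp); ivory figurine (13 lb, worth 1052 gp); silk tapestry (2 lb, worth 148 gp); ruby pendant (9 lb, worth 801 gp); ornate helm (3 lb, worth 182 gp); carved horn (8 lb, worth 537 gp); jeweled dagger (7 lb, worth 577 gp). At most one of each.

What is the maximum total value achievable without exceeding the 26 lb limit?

2282

Taking crystal orb + silk tapestry + ruby pendant + ornate helm: 26 lb used, 2282 in value.
Runner-up crystal orb + ivory figurine tops out at 2203.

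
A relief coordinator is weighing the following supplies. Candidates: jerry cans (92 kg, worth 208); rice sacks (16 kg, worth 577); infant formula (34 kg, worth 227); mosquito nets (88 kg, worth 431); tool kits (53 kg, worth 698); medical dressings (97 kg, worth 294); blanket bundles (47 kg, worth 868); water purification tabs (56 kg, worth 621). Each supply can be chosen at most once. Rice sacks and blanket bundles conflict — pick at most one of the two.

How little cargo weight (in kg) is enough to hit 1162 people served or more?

Minimise kg subject to total people served ≥ 1162.
rice sacks + tool kits: 1275 people served at 69 kg.
No combination under 69 kg hits 1162.

69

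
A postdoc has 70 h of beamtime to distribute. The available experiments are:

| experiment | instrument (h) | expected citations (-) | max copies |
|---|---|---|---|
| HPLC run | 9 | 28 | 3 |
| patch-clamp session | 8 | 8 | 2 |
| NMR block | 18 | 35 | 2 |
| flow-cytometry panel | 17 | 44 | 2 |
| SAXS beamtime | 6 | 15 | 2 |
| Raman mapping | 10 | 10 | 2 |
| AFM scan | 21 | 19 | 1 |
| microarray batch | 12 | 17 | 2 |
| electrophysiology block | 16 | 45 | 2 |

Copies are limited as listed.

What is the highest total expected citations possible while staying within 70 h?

192

A density-first pass picks 3×HPLC run + SAXS beamtime + 2×electrophysiology block — 189 at 65 h.
The 18 h tied up in 2×HPLC run is better spent on flow-cytometry panel + SAXS beamtime — total rises to 192 (70 h).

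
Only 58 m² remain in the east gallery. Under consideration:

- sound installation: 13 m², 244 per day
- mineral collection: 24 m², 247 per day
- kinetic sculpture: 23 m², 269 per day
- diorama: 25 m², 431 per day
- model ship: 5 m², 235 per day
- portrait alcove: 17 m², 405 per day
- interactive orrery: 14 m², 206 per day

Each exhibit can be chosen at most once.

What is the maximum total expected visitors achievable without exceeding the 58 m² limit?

The ratio heuristic lands on sound installation + model ship + portrait alcove + interactive orrery (1090) but leaves 9 m² idle.
Dropping interactive orrery frees 14 m²; slotting in kinetic sculpture (23 m²) lifts the total to 1153 at 58 m².
That's the maximum — no swap from here does better than 1153.

1153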